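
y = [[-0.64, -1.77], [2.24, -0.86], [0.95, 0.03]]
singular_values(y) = [2.56, 1.91]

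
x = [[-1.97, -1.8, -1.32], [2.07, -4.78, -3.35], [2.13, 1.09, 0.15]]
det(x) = -8.796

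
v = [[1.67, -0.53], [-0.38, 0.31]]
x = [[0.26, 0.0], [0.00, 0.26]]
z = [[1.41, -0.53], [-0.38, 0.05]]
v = x + z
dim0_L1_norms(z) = [1.79, 0.58]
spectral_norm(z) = 1.55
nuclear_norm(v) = 1.99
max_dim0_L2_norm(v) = 1.71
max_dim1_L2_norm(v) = 1.75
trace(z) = 1.46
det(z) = -0.13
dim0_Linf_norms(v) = [1.67, 0.53]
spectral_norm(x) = 0.26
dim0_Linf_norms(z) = [1.41, 0.53]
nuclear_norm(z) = 1.64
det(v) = 0.32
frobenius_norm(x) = 0.37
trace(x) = 0.52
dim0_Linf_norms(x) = [0.26, 0.26]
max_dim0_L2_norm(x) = 0.26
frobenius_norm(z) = 1.55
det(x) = 0.07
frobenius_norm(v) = 1.82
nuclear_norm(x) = 0.52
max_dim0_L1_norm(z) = 1.79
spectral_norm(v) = 1.81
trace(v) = 1.98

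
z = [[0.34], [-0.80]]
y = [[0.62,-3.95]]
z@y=[[0.21, -1.34], [-0.5, 3.16]]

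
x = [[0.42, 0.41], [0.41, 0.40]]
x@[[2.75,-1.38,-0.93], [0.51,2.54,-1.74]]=[[1.36, 0.46, -1.10], [1.33, 0.45, -1.08]]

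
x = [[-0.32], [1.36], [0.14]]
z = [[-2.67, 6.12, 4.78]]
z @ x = [[9.85]]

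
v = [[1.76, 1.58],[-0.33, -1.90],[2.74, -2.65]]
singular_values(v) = [3.99, 2.81]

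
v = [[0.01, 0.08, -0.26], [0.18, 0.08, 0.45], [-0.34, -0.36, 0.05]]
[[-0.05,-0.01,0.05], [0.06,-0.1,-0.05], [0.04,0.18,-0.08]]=v @ [[-0.08, -0.23, 0.18], [-0.01, -0.28, 0.03], [0.17, -0.07, -0.19]]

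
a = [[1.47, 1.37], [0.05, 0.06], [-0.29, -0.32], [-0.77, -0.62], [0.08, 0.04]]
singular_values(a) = [2.28, 0.08]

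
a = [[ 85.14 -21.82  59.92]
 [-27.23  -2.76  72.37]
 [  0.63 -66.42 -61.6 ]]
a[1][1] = -2.76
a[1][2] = 72.37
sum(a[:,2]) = 70.69000000000003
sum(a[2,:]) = -127.39000000000001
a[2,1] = -66.42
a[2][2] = -61.6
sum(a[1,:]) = 42.38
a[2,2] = -61.6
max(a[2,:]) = 0.63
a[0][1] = -21.82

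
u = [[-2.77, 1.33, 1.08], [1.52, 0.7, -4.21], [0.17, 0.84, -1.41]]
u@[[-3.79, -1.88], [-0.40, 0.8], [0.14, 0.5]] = [[10.12, 6.81], [-6.63, -4.4], [-1.18, -0.35]]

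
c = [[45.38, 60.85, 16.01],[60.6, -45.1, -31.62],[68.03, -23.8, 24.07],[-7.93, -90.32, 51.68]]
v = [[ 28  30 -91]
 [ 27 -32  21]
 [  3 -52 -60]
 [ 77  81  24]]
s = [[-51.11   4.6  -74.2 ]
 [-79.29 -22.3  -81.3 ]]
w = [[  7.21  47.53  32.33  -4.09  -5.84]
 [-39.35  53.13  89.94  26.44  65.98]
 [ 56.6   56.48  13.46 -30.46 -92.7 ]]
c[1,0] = 60.6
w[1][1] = 53.13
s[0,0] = -51.11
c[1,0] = 60.6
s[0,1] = 4.6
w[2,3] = -30.46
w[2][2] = 13.46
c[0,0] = 45.38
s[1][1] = -22.3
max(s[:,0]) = -51.11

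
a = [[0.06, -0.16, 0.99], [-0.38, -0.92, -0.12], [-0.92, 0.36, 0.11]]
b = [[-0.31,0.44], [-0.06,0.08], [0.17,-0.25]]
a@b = [[0.16, -0.23],[0.15, -0.21],[0.28, -0.40]]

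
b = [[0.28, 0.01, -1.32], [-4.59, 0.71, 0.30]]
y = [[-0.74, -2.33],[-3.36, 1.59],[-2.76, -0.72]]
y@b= [[10.49, -1.66, 0.28], [-8.24, 1.1, 4.91], [2.53, -0.54, 3.43]]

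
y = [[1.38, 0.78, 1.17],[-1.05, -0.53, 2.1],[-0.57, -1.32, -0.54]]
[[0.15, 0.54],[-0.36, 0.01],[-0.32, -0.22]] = y@[[0.03, 0.28], [0.27, -0.01], [-0.09, 0.14]]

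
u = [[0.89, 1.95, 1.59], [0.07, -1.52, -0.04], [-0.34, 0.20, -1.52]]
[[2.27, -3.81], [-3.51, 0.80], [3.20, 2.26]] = u@[[0.81, -0.61], [2.40, -0.52], [-1.97, -1.42]]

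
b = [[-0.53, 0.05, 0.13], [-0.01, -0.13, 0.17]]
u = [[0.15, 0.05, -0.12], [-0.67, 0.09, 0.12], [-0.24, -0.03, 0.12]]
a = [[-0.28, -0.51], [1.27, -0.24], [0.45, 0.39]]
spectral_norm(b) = 0.55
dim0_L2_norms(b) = [0.53, 0.14, 0.21]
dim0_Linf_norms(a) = [1.27, 0.51]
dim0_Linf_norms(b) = [0.53, 0.13, 0.17]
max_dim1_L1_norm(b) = 0.71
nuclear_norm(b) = 0.76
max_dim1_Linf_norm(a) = 1.27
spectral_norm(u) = 0.75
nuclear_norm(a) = 2.06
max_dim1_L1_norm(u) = 0.88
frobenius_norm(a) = 1.54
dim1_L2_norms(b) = [0.55, 0.21]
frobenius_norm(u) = 0.76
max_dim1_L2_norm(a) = 1.29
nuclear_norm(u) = 0.89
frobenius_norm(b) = 0.59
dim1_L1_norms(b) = [0.71, 0.31]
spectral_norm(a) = 1.38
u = a @ b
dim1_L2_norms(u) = [0.2, 0.69, 0.27]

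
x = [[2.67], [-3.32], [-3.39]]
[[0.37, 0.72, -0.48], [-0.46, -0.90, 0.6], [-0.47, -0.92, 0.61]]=x@[[0.14, 0.27, -0.18]]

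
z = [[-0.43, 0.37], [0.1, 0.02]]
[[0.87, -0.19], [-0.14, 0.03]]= z @ [[-1.48, 0.32],[0.64, -0.14]]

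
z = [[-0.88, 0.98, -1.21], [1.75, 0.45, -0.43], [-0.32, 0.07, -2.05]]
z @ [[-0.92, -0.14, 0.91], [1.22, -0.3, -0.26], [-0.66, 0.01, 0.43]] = [[2.80, -0.18, -1.58], [-0.78, -0.38, 1.29], [1.73, 0.00, -1.19]]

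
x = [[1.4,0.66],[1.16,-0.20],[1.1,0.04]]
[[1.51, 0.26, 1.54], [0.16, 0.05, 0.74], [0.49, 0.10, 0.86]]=x @ [[0.39, 0.08, 0.76], [1.46, 0.23, 0.72]]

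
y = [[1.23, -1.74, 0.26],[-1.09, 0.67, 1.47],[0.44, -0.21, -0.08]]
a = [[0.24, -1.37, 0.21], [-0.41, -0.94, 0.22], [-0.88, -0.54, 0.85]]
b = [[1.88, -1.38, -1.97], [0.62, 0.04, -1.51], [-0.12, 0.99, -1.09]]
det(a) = -0.50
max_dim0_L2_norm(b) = 2.71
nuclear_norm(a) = 3.23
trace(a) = 0.15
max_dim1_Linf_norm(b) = 1.97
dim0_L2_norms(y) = [1.7, 1.88, 1.49]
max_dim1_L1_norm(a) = 2.27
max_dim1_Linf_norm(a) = 1.37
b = a @ y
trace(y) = 1.82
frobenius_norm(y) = 2.94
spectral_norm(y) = 2.56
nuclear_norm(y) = 4.18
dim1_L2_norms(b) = [3.05, 1.63, 1.48]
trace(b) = 0.83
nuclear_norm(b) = 5.09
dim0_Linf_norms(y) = [1.23, 1.74, 1.47]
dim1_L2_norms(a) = [1.41, 1.05, 1.34]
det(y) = -0.68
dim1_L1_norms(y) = [3.23, 3.23, 0.73]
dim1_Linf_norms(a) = [1.37, 0.94, 0.88]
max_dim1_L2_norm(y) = 2.15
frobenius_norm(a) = 2.21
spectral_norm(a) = 1.91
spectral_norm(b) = 3.38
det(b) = 0.33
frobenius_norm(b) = 3.76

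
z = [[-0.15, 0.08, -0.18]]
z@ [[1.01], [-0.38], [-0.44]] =[[-0.10]]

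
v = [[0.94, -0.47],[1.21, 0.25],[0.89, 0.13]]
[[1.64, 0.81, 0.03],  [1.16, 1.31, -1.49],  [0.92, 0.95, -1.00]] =v@[[1.19, 1.02, -0.86], [-1.1, 0.32, -1.78]]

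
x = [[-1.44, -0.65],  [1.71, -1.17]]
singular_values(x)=[2.31, 1.21]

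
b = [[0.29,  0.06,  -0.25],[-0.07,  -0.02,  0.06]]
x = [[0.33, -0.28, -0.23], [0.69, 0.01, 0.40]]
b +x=[[0.62, -0.22, -0.48],[0.62, -0.01, 0.46]]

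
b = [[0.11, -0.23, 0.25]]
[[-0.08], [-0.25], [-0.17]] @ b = [[-0.01, 0.02, -0.02],  [-0.03, 0.06, -0.06],  [-0.02, 0.04, -0.04]]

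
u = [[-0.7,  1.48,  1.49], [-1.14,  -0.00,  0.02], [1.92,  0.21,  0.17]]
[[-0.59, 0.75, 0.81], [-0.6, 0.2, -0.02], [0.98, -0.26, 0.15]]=u @[[0.53, -0.18, 0.03], [-0.18, 0.43, -0.01], [0.03, -0.01, 0.57]]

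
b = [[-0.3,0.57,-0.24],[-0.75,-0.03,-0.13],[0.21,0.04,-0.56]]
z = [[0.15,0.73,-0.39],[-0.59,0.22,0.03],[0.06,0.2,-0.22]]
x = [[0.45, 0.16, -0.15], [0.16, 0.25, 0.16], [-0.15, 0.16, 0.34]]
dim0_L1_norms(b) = [1.26, 0.64, 0.93]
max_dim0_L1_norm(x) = 0.76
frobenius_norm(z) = 1.09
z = b + x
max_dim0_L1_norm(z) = 1.15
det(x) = 0.00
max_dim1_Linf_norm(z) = 0.73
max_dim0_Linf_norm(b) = 0.75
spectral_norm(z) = 0.89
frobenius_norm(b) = 1.19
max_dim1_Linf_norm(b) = 0.75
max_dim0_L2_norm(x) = 0.5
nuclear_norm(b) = 1.98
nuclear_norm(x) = 1.04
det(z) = -0.05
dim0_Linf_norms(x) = [0.45, 0.25, 0.34]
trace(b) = -0.89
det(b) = -0.26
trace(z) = 0.15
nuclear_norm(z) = 1.61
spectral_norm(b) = 0.88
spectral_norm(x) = 0.56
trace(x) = 1.04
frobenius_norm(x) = 0.73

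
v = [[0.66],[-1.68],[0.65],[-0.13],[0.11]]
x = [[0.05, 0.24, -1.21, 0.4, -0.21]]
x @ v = [[-1.23]]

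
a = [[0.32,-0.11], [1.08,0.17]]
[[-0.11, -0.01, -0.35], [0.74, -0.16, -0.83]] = a @ [[0.36,  -0.11,  -0.87],[2.07,  -0.24,  0.63]]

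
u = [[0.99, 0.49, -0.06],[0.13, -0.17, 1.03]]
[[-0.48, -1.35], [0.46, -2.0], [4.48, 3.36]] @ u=[[-0.65,-0.01,-1.36], [0.2,0.57,-2.09], [4.87,1.62,3.19]]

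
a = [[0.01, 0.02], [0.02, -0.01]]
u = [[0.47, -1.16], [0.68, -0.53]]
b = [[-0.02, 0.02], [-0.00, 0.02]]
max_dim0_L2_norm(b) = 0.03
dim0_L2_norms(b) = [0.02, 0.03]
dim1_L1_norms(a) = [0.03, 0.03]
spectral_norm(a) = 0.02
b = u @ a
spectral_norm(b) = 0.03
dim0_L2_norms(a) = [0.02, 0.02]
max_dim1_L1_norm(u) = 1.63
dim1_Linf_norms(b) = [0.02, 0.02]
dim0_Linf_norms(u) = [0.68, 1.16]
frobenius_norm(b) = 0.03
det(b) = -0.00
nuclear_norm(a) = 0.04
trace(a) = 0.00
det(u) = 0.54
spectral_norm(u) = 1.48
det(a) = -0.00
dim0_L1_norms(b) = [0.02, 0.04]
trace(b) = 0.00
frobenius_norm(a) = 0.03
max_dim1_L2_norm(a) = 0.02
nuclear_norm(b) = 0.04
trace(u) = -0.06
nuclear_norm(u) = 1.84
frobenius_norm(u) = 1.52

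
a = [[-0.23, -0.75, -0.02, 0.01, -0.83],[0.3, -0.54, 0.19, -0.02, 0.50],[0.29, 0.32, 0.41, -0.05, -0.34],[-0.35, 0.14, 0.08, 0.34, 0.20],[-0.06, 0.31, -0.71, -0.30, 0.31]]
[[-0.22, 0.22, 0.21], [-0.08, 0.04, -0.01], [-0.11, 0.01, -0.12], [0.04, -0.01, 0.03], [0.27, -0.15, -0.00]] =a @ [[-0.12, -0.02, -0.2],[0.16, -0.16, -0.16],[-0.19, 0.07, -0.07],[-0.11, 0.06, 0.00],[0.16, -0.11, -0.05]]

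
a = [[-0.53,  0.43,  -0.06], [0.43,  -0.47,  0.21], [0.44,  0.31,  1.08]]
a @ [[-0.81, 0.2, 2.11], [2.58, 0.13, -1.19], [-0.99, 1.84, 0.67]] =[[1.60, -0.16, -1.67],  [-1.77, 0.41, 1.61],  [-0.63, 2.12, 1.28]]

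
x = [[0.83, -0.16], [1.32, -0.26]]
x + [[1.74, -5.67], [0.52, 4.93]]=[[2.57, -5.83], [1.84, 4.67]]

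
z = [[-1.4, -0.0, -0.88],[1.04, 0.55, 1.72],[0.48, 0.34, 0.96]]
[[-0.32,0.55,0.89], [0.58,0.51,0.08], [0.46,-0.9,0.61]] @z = [[1.45, 0.61, 2.08],[-0.24, 0.31, 0.44],[-1.29, -0.29, -1.37]]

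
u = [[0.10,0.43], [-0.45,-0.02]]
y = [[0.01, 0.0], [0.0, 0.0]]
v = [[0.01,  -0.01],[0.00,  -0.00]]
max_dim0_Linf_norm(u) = 0.45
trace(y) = 0.01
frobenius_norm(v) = 0.01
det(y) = 0.00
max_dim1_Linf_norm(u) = 0.45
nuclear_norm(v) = 0.01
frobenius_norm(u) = 0.63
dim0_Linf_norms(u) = [0.45, 0.43]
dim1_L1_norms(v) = [0.02, 0.0]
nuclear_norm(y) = 0.01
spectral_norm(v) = 0.01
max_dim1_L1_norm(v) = 0.02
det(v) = 0.00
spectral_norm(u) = 0.50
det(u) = 0.19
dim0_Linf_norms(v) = [0.01, 0.01]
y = v @ u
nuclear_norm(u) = 0.88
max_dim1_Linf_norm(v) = 0.01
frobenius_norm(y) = 0.01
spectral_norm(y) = 0.01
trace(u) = 0.08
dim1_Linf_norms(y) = [0.01, 0.0]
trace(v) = 0.01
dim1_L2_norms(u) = [0.44, 0.45]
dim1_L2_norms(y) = [0.01, 0.0]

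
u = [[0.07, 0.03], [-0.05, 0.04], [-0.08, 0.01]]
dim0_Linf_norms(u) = [0.08, 0.04]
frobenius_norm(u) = 0.13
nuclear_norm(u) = 0.17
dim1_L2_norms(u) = [0.08, 0.06, 0.08]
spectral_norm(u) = 0.12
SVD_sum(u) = [[0.07, -0.00], [-0.05, 0.00], [-0.08, 0.01]] + [[0.00, 0.03], [0.0, 0.04], [0.00, 0.0]]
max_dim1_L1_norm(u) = 0.1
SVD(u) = [[-0.58, -0.68], [0.45, -0.73], [0.68, -0.1]] @ diag([0.11765874563248149, 0.050561048013179226]) @ [[-1.0, 0.06], [-0.06, -1.00]]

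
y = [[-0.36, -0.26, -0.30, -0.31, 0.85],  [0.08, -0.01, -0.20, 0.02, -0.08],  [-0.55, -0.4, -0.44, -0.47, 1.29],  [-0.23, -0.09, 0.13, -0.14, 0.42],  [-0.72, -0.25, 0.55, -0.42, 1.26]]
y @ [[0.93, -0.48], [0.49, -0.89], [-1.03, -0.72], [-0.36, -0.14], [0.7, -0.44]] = [[0.55,0.29],[0.21,0.15],[0.82,0.43],[-0.05,-0.07],[-0.33,-0.32]]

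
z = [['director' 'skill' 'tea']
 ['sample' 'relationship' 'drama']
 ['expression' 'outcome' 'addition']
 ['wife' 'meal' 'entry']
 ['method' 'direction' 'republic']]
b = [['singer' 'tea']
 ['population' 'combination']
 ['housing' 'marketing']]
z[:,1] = ['skill', 'relationship', 'outcome', 'meal', 'direction']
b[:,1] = ['tea', 'combination', 'marketing']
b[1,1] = 'combination'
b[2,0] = 'housing'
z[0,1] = 'skill'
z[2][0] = 'expression'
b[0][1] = 'tea'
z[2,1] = 'outcome'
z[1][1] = 'relationship'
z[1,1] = 'relationship'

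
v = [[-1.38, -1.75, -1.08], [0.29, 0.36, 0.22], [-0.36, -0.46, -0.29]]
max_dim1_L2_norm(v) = 2.48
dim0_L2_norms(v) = [1.46, 1.84, 1.14]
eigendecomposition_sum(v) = [[-1.38, -1.76, -1.10], [0.29, 0.37, 0.23], [-0.36, -0.46, -0.29]] + [[0.00, 0.0, -0.00], [-0.00, -0.0, 0.01], [0.0, 0.00, -0.0]] + [[-0.00, 0.01, 0.02],[0.00, -0.01, -0.02],[-0.0, 0.00, 0.0]]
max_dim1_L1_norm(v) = 4.21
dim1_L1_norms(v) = [4.21, 0.87, 1.11]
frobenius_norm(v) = 2.61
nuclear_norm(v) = 2.62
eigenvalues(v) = [-1.3, -0.0, -0.01]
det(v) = -0.00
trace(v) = -1.31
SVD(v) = [[-0.95, 0.05, -0.31], [0.20, -0.68, -0.71], [-0.25, -0.73, 0.63]] @ diag([2.611631909103555, 0.008524561941495692, 0.0024704646986983716]) @ [[0.56,0.71,0.44], [-0.67,0.07,0.74], [-0.49,0.70,-0.51]]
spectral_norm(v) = 2.61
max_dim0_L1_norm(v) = 2.57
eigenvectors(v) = [[0.95, 0.55, -0.79], [-0.2, -0.71, 0.62], [0.25, 0.44, -0.00]]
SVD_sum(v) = [[-1.38, -1.75, -1.08], [0.29, 0.36, 0.22], [-0.36, -0.46, -0.28]] + [[-0.0, 0.0, 0.0],[0.0, -0.00, -0.0],[0.0, -0.00, -0.0]] + [[0.00, -0.00, 0.0], [0.00, -0.00, 0.0], [-0.0, 0.00, -0.00]]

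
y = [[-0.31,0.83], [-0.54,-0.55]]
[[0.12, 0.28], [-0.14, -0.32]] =y @[[0.08, 0.18], [0.18, 0.40]]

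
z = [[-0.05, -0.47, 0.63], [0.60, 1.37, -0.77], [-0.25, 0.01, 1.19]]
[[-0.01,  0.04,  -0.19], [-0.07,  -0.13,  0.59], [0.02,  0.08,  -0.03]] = z@ [[-0.18,-0.12,0.08], [0.02,-0.02,0.39], [-0.02,0.04,-0.01]]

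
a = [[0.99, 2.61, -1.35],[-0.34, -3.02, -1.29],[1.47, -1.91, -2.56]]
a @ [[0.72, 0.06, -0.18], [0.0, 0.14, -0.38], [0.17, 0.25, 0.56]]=[[0.48, 0.09, -1.93], [-0.46, -0.77, 0.49], [0.62, -0.82, -0.97]]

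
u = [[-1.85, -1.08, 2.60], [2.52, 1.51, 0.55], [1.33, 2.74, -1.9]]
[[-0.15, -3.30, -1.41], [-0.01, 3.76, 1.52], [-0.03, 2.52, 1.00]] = u@[[0.05, 1.49, 0.63], [-0.07, 0.07, -0.01], [-0.05, -0.18, -0.10]]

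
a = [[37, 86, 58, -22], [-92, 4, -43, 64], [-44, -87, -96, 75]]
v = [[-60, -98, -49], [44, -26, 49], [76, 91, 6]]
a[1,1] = 4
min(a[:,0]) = -92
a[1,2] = -43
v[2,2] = 6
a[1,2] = -43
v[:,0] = [-60, 44, 76]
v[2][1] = 91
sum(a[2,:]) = -152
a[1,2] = -43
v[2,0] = 76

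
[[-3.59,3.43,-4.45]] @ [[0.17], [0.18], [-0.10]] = [[0.45]]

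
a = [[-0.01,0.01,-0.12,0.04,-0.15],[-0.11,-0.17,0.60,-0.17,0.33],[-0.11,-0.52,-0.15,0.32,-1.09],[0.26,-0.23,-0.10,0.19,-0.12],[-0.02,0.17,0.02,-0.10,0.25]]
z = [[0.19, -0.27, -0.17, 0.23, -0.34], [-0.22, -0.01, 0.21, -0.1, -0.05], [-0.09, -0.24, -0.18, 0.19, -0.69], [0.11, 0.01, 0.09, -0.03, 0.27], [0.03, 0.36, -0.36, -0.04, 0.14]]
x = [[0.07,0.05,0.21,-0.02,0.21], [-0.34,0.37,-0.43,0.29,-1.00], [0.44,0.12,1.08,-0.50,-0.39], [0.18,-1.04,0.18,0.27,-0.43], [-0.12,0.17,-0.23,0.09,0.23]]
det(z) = 0.00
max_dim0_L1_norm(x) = 2.26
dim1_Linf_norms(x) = [0.21, 1.0, 1.08, 1.04, 0.23]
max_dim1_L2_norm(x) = 1.33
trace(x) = 2.02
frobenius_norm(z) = 1.18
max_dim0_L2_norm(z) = 0.83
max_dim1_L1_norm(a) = 2.19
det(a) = 0.00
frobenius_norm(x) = 2.23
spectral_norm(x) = 1.47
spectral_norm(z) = 0.97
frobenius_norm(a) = 1.57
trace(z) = 0.11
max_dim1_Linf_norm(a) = 1.09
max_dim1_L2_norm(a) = 1.26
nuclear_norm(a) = 2.38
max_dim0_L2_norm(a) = 1.18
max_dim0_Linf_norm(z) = 0.69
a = x @ z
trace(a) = 0.11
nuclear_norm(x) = 3.95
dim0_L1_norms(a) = [0.51, 1.1, 0.99, 0.82, 1.94]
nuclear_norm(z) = 1.91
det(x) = -0.00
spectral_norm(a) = 1.38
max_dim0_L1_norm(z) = 1.49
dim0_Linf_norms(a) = [0.26, 0.52, 0.6, 0.32, 1.09]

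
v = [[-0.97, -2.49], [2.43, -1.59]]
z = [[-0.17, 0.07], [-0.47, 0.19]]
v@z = [[1.34,-0.54], [0.33,-0.13]]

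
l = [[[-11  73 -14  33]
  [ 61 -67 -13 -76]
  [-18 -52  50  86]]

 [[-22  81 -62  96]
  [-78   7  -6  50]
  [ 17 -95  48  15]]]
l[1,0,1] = 81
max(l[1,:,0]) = 17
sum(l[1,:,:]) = 51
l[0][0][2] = -14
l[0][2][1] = -52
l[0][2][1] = -52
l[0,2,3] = 86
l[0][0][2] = -14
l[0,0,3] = 33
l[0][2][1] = -52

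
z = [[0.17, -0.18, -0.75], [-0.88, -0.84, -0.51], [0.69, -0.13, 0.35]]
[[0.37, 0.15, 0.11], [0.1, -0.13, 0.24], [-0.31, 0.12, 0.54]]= z @ [[-0.09, 0.24, 0.51],[0.33, -0.01, -0.94],[-0.59, -0.14, 0.19]]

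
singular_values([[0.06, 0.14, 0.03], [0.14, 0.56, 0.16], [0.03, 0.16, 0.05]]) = [0.64, 0.03, 0.0]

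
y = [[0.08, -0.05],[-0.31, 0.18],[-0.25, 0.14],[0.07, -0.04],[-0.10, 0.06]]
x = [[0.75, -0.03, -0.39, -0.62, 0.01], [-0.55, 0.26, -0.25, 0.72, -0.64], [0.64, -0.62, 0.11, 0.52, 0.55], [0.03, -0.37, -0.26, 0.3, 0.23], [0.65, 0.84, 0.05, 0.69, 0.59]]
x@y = [[0.12, -0.07], [0.05, -0.03], [0.2, -0.12], [0.18, -0.1], [-0.23, 0.13]]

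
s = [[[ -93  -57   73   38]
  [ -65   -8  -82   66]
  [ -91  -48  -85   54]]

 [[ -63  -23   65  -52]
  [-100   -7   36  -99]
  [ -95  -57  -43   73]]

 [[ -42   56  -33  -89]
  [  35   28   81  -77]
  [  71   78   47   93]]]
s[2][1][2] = 81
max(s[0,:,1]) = -8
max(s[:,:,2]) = 81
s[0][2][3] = 54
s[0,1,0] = -65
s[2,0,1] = 56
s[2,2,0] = 71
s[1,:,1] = [-23, -7, -57]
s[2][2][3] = 93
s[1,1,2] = 36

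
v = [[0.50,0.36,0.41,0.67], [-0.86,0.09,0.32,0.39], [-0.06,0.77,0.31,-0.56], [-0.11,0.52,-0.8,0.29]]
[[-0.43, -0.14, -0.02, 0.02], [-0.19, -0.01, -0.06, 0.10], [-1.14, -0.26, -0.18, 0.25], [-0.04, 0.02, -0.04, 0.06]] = v@[[0.02, -0.05, 0.06, -0.1],[-1.07, -0.24, -0.17, 0.24],[-0.55, -0.16, -0.05, 0.07],[0.26, 0.05, 0.05, -0.07]]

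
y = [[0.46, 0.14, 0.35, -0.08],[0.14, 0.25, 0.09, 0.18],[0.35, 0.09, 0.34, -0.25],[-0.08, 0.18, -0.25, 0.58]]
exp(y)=[[1.70, 0.21, 0.57, -0.19],[0.21, 1.33, 0.13, 0.25],[0.57, 0.13, 1.55, -0.42],[-0.19, 0.25, -0.42, 1.87]]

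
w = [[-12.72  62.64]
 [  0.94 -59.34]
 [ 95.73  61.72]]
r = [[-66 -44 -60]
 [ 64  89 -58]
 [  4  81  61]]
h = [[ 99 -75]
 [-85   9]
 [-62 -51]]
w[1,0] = 0.94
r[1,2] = -58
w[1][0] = 0.94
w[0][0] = -12.72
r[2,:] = [4, 81, 61]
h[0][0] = 99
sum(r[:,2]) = -57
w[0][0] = -12.72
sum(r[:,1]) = 126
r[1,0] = 64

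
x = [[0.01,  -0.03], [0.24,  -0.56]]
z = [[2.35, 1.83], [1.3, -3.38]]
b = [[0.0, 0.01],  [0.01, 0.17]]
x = b @ z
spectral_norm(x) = 0.61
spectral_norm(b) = 0.17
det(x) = 0.00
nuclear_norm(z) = 6.53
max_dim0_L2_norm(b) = 0.17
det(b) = -0.00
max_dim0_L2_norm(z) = 3.84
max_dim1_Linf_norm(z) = 3.38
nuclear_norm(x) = 0.61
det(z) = -10.32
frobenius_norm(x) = 0.61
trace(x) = -0.55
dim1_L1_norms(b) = [0.01, 0.18]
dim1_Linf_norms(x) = [0.03, 0.56]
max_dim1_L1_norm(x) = 0.8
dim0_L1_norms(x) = [0.25, 0.59]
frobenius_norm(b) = 0.17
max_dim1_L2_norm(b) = 0.17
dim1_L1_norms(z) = [4.18, 4.68]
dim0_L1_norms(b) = [0.01, 0.18]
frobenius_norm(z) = 4.69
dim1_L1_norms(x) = [0.04, 0.8]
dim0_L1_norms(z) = [3.65, 5.21]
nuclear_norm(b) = 0.17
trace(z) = -1.03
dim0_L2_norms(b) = [0.01, 0.17]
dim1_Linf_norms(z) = [2.35, 3.38]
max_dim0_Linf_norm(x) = 0.56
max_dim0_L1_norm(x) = 0.59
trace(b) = 0.17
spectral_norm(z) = 3.84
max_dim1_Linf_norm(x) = 0.56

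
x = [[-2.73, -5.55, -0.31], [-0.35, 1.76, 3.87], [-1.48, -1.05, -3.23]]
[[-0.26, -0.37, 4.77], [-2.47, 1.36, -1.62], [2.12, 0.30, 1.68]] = x@[[-0.01, -0.71, -0.35],[0.09, 0.41, -0.68],[-0.68, 0.10, -0.14]]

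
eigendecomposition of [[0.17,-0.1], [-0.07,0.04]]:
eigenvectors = [[0.93, 0.50], [-0.38, 0.86]]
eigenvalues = [0.21, -0.0]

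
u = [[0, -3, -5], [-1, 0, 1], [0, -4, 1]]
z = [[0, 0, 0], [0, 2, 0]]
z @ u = [[0, 0, 0], [-2, 0, 2]]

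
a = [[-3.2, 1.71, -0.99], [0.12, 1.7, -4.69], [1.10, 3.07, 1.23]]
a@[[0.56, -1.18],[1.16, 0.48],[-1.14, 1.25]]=[[1.32, 3.36],[7.39, -5.19],[2.78, 1.71]]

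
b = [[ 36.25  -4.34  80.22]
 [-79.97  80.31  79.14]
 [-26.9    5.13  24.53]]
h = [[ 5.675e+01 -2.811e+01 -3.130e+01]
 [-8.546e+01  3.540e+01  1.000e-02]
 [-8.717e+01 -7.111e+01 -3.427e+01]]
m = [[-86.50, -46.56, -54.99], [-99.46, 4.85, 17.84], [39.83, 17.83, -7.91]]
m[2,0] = 39.83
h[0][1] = -28.11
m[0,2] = -54.99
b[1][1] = 80.31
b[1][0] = -79.97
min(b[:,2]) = 24.53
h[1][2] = 0.01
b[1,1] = 80.31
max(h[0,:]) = 56.75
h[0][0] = 56.75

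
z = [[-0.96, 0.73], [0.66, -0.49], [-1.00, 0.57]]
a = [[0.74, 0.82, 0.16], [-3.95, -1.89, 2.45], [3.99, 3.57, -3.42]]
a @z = [[-0.33, 0.23], [0.09, -0.56], [1.95, -0.79]]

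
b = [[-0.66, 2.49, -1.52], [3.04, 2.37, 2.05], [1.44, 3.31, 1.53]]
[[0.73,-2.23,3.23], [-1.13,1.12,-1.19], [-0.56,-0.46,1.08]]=b @ [[-0.23, 0.56, -0.79],[0.06, -0.54, 0.85],[-0.28, 0.34, -0.39]]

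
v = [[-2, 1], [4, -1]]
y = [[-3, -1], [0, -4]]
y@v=[[2, -2], [-16, 4]]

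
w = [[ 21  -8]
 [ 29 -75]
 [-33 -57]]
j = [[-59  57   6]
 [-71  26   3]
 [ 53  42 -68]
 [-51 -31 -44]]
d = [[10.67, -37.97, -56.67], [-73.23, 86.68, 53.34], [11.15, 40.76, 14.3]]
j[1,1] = 26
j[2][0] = 53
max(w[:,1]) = -8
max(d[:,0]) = 11.15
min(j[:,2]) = -68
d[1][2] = 53.34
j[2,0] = 53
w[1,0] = 29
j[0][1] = 57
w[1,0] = 29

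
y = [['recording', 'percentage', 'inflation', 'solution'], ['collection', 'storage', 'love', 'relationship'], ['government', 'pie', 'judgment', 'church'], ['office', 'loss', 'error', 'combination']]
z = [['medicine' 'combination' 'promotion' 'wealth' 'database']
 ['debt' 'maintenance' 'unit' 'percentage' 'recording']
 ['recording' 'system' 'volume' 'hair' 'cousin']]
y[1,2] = 'love'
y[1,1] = 'storage'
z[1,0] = 'debt'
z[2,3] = 'hair'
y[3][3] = 'combination'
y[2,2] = 'judgment'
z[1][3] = 'percentage'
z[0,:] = ['medicine', 'combination', 'promotion', 'wealth', 'database']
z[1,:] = ['debt', 'maintenance', 'unit', 'percentage', 'recording']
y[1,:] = ['collection', 'storage', 'love', 'relationship']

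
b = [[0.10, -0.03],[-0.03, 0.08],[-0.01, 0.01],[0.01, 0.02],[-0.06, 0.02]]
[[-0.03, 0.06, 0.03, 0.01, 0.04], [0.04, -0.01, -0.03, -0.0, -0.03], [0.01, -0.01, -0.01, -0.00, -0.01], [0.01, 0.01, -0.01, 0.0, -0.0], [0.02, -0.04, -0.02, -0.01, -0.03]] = b@[[-0.17,0.65,0.19,0.12,0.33], [0.46,0.1,-0.36,-0.01,-0.3]]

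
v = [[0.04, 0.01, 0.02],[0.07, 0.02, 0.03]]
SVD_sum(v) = [[0.04, 0.01, 0.02], [0.07, 0.02, 0.03]] + [[-0.00, -0.00, 0.00], [0.00, 0.0, -0.0]]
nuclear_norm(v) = 0.09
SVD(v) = [[-0.5, -0.86], [-0.86, 0.50]] @ diag([0.09106461869077077, 0.0026898369289843965]) @ [[-0.89, -0.25, -0.4], [0.22, 0.52, -0.82]]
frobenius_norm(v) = 0.09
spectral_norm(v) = 0.09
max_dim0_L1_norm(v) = 0.11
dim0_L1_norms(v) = [0.11, 0.03, 0.05]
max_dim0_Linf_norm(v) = 0.07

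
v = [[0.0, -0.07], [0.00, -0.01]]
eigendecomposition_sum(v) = [[0.00, -0.0],[0.00, 0.00]] + [[-0.00, -0.07], [-0.0, -0.01]]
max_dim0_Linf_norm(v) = 0.07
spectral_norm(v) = 0.07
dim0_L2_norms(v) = [0.0, 0.07]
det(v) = 0.00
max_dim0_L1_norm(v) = 0.08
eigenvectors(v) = [[1.00,0.99],[0.0,0.14]]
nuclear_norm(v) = 0.07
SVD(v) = [[0.99, -0.14],[0.14, 0.99]] @ diag([0.07071067811865477, 0.0]) @ [[-0.0, -1.0], [-1.0, -0.0]]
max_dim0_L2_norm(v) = 0.07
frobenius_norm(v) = 0.07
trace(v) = -0.01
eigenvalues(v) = [0.0, -0.01]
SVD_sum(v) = [[0.00, -0.07], [0.00, -0.01]] + [[0.0, 0.0], [-0.0, 0.00]]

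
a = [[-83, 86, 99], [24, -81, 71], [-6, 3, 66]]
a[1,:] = [24, -81, 71]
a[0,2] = 99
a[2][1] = 3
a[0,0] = -83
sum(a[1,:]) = 14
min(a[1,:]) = -81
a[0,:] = [-83, 86, 99]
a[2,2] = 66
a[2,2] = 66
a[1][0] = 24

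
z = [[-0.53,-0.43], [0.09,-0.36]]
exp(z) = [[0.58, -0.27], [0.06, 0.68]]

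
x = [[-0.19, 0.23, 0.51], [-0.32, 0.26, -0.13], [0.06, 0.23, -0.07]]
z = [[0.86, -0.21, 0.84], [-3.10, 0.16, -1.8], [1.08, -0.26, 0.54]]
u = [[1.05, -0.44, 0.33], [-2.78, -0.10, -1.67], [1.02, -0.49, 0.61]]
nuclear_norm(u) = 4.46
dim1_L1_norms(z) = [1.91, 5.06, 1.88]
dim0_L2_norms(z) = [3.39, 0.37, 2.06]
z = x + u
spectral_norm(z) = 3.97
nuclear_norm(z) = 4.49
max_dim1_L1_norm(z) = 5.06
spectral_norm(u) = 3.62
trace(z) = 1.56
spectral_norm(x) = 0.61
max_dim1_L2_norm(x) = 0.59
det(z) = 0.26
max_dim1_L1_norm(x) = 0.93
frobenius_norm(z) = 3.99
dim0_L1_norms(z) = [5.04, 0.63, 3.18]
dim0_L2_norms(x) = [0.38, 0.42, 0.53]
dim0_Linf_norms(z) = [3.1, 0.26, 1.8]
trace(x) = 0.00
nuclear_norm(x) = 1.25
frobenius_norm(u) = 3.69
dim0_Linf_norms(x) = [0.32, 0.26, 0.51]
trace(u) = 1.56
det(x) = -0.05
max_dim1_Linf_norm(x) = 0.51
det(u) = -0.44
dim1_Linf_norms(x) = [0.51, 0.32, 0.23]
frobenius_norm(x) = 0.77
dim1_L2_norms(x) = [0.59, 0.43, 0.25]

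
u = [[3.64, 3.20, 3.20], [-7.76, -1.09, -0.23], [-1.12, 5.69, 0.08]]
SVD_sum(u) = [[4.67, 1.92, 1.14], [-6.73, -2.77, -1.64], [1.01, 0.42, 0.25]] + [[-0.77, 1.70, 0.29], [-0.88, 1.93, 0.33], [-2.28, 5.04, 0.85]] + [[-0.26, -0.42, 1.78], [-0.16, -0.25, 1.08], [0.15, 0.24, -1.01]]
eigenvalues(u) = [(2.88+5.98j), (2.88-5.98j), (-3.13+0j)]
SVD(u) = [[-0.57, -0.3, -0.77], [0.82, -0.34, -0.47], [-0.12, -0.89, 0.44]] @ diag([9.144691397126183, 6.279228412384758, 2.4022926125737447]) @ [[-0.9, -0.37, -0.22], [0.41, -0.9, -0.15], [0.14, 0.23, -0.96]]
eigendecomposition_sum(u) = [[1.99+2.32j, (1.77-1.26j), 1.44-0.32j], [-3.33+0.32j, 0.01+2.38j, (-0.62+1.49j)], [(-1.47+2.85j), 1.93+1.23j, (0.88+1.28j)]] + [[1.99-2.32j,1.77+1.26j,1.44+0.32j], [-3.33-0.32j,0.01-2.38j,-0.62-1.49j], [-1.47-2.85j,1.93-1.23j,0.88-1.28j]] + [[(-0.34+0j), (-0.35+0j), 0.32-0.00j],[(-1.1+0j), -1.10+0.00j, (1.01-0j)],[(1.82-0j), 1.84-0.00j, (-1.69+0j)]]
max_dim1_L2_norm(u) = 7.84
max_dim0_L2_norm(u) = 8.64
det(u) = -137.94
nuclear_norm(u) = 17.83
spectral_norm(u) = 9.14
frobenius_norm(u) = 11.35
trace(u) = 2.63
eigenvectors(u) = [[(-0.32-0.45j), -0.32+0.45j, -0.16+0.00j], [(0.6+0j), (0.6-0j), (-0.51+0j)], [0.31-0.49j, 0.31+0.49j, (0.85+0j)]]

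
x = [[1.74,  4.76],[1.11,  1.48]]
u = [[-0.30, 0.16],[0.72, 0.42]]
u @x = [[-0.34, -1.19], [1.72, 4.05]]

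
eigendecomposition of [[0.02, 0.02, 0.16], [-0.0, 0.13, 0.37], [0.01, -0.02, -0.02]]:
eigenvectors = [[-0.81+0.00j, 0.09+0.27j, (0.09-0.27j)], [(-0.55+0j), 0.94+0.00j, 0.94-0.00j], [0.20+0.00j, -0.16+0.10j, -0.16-0.10j]]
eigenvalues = [(-0.01+0j), (0.07+0.04j), (0.07-0.04j)]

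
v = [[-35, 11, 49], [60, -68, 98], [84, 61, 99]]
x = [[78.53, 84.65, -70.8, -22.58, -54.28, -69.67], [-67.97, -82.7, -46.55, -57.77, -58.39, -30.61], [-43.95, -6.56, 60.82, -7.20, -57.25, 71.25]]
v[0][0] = -35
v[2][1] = 61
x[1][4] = -58.39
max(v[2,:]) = 99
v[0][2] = 49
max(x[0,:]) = 84.65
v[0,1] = 11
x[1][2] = -46.55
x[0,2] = -70.8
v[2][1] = 61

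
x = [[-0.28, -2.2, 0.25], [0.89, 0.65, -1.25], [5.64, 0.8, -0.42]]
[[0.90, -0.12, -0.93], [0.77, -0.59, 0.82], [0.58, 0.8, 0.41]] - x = [[1.18, 2.08, -1.18], [-0.12, -1.24, 2.07], [-5.06, 0.00, 0.83]]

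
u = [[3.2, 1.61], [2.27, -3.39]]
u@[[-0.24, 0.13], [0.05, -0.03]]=[[-0.69,0.37], [-0.71,0.40]]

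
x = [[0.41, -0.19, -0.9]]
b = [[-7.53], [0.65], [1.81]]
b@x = [[-3.09, 1.43, 6.78],[0.27, -0.12, -0.59],[0.74, -0.34, -1.63]]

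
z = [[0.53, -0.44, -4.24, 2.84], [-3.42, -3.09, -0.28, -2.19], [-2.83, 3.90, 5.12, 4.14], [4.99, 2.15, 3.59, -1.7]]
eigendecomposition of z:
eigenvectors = [[0.48, -0.51, -0.44, -0.12], [-0.11, -0.04, 0.59, 0.87], [-0.86, -0.37, -0.33, -0.36], [-0.10, 0.77, -0.59, -0.31]]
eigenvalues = [7.67, -6.87, 1.82, -1.75]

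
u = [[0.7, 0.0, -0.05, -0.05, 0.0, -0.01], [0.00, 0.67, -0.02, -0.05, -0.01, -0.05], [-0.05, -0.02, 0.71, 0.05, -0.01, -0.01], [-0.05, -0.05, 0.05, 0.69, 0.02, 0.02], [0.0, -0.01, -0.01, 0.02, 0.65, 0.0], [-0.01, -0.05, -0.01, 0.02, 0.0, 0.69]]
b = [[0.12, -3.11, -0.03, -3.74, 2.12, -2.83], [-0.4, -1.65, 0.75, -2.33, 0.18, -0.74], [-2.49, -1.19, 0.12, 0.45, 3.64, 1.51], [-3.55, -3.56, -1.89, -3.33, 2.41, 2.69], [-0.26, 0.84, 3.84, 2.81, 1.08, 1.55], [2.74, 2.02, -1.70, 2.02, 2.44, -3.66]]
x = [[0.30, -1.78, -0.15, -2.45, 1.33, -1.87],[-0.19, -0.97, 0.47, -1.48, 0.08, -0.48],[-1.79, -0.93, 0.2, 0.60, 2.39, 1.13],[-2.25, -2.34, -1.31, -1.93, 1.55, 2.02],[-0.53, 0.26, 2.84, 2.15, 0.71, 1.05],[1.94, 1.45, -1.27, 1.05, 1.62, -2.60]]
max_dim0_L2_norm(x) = 4.24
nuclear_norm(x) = 18.05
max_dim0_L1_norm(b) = 14.68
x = b @ u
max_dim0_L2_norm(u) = 0.71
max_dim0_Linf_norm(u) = 0.71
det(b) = 133.99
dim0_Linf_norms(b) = [3.55, 3.56, 3.84, 3.74, 3.64, 3.66]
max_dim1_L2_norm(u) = 0.71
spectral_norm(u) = 0.82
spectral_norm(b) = 9.64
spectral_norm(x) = 6.14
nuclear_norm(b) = 26.65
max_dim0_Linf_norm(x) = 2.84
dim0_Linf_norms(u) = [0.7, 0.67, 0.71, 0.69, 0.65, 0.69]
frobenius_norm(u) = 1.69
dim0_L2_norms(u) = [0.7, 0.67, 0.71, 0.7, 0.65, 0.69]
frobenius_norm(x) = 9.20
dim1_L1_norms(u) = [0.81, 0.8, 0.85, 0.88, 0.69, 0.78]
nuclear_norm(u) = 4.11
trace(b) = -7.32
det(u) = 0.10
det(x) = 13.40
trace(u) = 4.11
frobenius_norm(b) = 13.67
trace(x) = -4.29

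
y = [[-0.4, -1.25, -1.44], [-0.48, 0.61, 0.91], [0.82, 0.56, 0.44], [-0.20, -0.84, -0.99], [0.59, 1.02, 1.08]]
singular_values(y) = [3.11, 1.01, 0.01]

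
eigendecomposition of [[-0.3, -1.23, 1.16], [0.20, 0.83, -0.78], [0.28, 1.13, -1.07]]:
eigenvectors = [[0.66,  -0.65,  0.69], [-0.44,  -0.43,  -0.59], [-0.61,  -0.62,  -0.43]]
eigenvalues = [-0.56, 0.0, 0.02]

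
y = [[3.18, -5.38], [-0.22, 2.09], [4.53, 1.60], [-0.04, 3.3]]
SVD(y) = [[0.86, 0.09],[-0.27, 0.14],[0.08, 0.94],[-0.41, 0.28]] @ diag([7.204817492425018, 5.053355805882511]) @ [[0.44,-0.90],  [0.90,0.44]]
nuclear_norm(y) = 12.26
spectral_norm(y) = 7.20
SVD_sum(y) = [[2.75,-5.59],[-0.87,1.77],[0.25,-0.51],[-1.32,2.67]] + [[0.43, 0.21], [0.65, 0.32], [4.28, 2.11], [1.28, 0.63]]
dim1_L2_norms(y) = [6.25, 2.1, 4.8, 3.3]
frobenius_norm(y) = 8.80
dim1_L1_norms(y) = [8.56, 2.31, 6.13, 3.34]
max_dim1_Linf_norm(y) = 5.38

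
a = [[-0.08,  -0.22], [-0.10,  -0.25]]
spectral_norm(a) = 0.36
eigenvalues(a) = [0.01, -0.34]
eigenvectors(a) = [[0.93, 0.65], [-0.36, 0.76]]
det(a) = -0.00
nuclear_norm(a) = 0.36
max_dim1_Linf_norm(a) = 0.25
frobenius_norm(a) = 0.36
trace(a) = -0.33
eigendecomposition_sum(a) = [[0.00,-0.0], [-0.0,0.0]] + [[-0.08, -0.22], [-0.1, -0.25]]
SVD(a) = [[-0.66, -0.75], [-0.75, 0.66]] @ diag([0.3567472079807288, 0.0056062106591400224]) @ [[0.36, 0.93], [-0.93, 0.36]]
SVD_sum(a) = [[-0.08, -0.22], [-0.1, -0.25]] + [[0.0, -0.00],[-0.0, 0.00]]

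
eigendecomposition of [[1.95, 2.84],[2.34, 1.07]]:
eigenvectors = [[0.79, -0.68], [0.61, 0.73]]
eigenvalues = [4.13, -1.11]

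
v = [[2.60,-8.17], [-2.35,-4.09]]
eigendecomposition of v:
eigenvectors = [[0.97,0.68], [-0.26,0.74]]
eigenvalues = [4.77, -6.26]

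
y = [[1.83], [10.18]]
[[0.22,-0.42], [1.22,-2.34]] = y@[[0.12, -0.23]]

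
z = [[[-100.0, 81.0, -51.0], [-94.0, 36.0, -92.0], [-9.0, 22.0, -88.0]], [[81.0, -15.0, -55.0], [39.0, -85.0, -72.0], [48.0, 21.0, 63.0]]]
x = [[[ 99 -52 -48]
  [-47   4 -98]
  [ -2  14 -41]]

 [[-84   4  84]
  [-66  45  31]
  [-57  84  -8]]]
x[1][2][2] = -8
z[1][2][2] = 63.0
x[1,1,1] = 45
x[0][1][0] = -47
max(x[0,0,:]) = 99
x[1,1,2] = 31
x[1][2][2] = -8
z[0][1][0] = -94.0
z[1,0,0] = 81.0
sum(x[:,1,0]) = -113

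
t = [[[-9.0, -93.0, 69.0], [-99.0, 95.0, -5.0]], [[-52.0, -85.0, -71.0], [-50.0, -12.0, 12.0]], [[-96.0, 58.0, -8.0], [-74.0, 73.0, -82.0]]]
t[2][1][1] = 73.0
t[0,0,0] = -9.0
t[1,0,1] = -85.0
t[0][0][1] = -93.0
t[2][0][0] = -96.0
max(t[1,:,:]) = 12.0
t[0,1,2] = -5.0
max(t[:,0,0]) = -9.0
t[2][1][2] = -82.0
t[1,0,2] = -71.0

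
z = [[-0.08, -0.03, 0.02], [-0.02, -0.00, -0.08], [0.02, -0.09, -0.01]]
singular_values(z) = [0.1, 0.09, 0.08]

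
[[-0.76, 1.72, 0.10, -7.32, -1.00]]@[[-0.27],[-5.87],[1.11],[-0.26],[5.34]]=[[-13.22]]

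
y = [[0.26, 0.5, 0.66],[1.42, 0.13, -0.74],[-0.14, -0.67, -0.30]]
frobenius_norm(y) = 1.97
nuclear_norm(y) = 2.99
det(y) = -0.49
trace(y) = 0.09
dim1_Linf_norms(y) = [0.66, 1.42, 0.67]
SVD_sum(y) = [[-0.03, -0.00, 0.02],[1.42, 0.14, -0.75],[-0.04, -0.00, 0.02]] + [[0.22, 0.62, 0.53], [0.0, 0.00, 0.00], [-0.19, -0.52, -0.45]] + [[0.07,-0.12,0.11], [0.00,-0.01,0.01], [0.08,-0.14,0.13]]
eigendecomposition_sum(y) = [[0.34, 0.14, 0.10], [2.06, 0.88, 0.64], [-1.27, -0.54, -0.39]] + [[0.18, 0.04, 0.11], [-1.06, -0.24, -0.66], [0.87, 0.19, 0.54]] + [[-0.26, 0.32, 0.44], [0.42, -0.51, -0.71], [0.27, -0.32, -0.45]]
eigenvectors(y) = [[-0.14, -0.13, -0.46],[-0.84, 0.77, 0.75],[0.52, -0.63, 0.47]]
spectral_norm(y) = 1.61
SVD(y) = [[0.02,0.76,0.64], [-1.00,0.0,0.03], [0.03,-0.64,0.76]] @ diag([1.607389864672928, 1.110635835225384, 0.2745648638481654]) @ [[-0.88, -0.08, 0.46], [0.26, 0.73, 0.63], [0.39, -0.67, 0.62]]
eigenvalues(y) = [0.82, 0.49, -1.22]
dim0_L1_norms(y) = [1.82, 1.3, 1.7]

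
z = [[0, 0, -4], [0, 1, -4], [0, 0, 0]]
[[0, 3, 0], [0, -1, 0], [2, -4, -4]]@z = [[0, 3, -12], [0, -1, 4], [0, -4, 8]]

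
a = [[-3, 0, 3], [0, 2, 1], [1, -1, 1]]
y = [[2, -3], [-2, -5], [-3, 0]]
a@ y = [[-15, 9], [-7, -10], [1, 2]]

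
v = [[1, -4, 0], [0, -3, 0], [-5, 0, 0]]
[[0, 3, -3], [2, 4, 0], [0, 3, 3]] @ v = [[15, -9, 0], [2, -20, 0], [-15, -9, 0]]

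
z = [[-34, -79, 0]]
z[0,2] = 0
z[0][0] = -34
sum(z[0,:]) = -113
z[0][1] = -79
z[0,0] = -34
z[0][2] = 0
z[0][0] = -34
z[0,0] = -34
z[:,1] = [-79]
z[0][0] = -34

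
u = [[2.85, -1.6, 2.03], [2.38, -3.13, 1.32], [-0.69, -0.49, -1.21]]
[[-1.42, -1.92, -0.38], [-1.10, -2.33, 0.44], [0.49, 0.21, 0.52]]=u @ [[-0.37, -0.30, -0.28], [-0.01, 0.44, -0.40], [-0.19, -0.18, -0.11]]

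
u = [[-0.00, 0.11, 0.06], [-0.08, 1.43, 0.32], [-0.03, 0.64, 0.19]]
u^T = [[-0.0, -0.08, -0.03], [0.11, 1.43, 0.64], [0.06, 0.32, 0.19]]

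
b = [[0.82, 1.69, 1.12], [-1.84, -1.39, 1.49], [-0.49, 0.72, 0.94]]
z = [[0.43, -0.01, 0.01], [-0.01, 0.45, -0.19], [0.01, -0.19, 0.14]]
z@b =[[0.37, 0.75, 0.48],[-0.74, -0.78, 0.48],[0.29, 0.38, -0.14]]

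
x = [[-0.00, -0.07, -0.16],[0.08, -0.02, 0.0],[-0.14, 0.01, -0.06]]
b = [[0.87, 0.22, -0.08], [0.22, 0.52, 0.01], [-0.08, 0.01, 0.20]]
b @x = [[0.03, -0.07, -0.13],[0.04, -0.03, -0.04],[-0.03, 0.01, 0.00]]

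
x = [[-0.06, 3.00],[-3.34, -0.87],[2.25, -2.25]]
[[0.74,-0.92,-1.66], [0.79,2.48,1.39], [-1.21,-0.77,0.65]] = x@[[-0.3, -0.66, -0.27], [0.24, -0.32, -0.56]]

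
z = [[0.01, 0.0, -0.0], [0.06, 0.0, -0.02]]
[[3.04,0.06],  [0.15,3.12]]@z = [[0.03,0.0,-0.00],[0.19,0.00,-0.06]]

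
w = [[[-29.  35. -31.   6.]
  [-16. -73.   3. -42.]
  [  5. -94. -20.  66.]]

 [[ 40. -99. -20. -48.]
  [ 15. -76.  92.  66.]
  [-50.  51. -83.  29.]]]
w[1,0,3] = -48.0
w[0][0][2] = -31.0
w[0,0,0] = -29.0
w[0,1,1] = -73.0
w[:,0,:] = [[-29.0, 35.0, -31.0, 6.0], [40.0, -99.0, -20.0, -48.0]]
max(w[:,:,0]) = 40.0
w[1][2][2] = -83.0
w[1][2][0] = -50.0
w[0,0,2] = -31.0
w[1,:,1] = [-99.0, -76.0, 51.0]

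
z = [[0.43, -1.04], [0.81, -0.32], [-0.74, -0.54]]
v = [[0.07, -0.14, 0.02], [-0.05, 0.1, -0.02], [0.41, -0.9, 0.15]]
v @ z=[[-0.1,  -0.04], [0.07,  0.03], [-0.66,  -0.22]]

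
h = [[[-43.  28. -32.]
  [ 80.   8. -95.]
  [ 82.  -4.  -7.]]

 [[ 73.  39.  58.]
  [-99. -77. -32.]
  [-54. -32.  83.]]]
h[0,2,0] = 82.0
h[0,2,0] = 82.0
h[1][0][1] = 39.0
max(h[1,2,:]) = 83.0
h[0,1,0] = 80.0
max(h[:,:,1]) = 39.0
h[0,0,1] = 28.0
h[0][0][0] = -43.0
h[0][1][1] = 8.0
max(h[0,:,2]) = -7.0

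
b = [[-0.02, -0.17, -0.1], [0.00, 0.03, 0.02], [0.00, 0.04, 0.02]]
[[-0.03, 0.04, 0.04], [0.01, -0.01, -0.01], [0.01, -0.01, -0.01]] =b @ [[-0.51, 0.31, -0.32], [0.31, -0.17, 0.22], [-0.11, -0.22, -0.75]]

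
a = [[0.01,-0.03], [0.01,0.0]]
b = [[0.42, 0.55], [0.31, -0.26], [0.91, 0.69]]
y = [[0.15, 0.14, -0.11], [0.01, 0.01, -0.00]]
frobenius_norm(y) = 0.23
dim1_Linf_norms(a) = [0.03, 0.01]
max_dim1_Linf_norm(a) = 0.03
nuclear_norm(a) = 0.04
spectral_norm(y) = 0.23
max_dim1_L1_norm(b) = 1.6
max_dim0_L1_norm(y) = 0.16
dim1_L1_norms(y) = [0.4, 0.02]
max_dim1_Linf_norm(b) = 0.91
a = y @ b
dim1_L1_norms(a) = [0.04, 0.01]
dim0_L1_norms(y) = [0.16, 0.15, 0.11]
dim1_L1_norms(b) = [0.97, 0.57, 1.6]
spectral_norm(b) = 1.33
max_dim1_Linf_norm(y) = 0.15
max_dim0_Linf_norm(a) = 0.03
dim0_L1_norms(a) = [0.02, 0.03]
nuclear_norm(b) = 1.76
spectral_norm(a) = 0.03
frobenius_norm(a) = 0.03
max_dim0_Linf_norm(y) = 0.15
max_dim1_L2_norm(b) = 1.14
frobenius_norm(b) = 1.40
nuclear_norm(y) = 0.24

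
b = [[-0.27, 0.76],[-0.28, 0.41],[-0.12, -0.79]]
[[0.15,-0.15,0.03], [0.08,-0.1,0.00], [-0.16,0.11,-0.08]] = b @ [[0.00, 0.11, 0.1],[0.2, -0.16, 0.08]]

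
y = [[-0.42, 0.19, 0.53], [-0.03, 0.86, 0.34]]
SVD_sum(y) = [[-0.13, 0.44, 0.30], [-0.21, 0.71, 0.48]] + [[-0.29, -0.25, 0.23], [0.18, 0.15, -0.14]]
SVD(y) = [[-0.52, -0.85], [-0.85, 0.52]] @ diag([1.0365605246880099, 0.5244447336550514]) @ [[0.24, -0.80, -0.55], [0.65, 0.55, -0.52]]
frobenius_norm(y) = 1.16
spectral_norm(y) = 1.04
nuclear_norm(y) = 1.56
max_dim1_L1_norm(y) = 1.23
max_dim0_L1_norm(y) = 1.05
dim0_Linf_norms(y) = [0.42, 0.86, 0.53]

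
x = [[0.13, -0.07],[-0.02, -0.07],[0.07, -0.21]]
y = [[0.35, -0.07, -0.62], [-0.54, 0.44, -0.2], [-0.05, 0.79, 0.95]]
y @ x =[[0.00, 0.11], [-0.09, 0.05], [0.04, -0.25]]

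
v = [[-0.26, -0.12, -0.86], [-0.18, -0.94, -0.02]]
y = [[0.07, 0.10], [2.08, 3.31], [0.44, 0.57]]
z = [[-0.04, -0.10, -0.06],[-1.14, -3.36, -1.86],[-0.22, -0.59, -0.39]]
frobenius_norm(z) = 4.08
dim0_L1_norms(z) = [1.4, 4.05, 2.31]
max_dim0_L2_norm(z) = 3.41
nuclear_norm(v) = 1.85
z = y @ v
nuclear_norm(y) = 4.04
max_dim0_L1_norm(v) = 1.06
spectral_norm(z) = 4.08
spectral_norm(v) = 1.03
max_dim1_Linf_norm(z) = 3.36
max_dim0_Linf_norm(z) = 3.36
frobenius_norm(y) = 3.98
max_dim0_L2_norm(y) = 3.36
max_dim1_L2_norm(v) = 0.96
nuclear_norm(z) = 4.14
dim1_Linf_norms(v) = [0.86, 0.94]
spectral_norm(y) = 3.98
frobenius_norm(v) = 1.32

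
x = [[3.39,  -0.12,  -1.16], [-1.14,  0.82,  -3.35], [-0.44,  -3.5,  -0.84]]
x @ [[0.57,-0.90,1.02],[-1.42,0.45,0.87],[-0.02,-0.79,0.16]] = [[2.13, -2.19, 3.17], [-1.75, 4.04, -0.99], [4.74, -0.52, -3.63]]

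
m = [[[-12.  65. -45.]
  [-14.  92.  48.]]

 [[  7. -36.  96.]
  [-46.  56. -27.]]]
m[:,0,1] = [65.0, -36.0]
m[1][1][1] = 56.0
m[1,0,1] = -36.0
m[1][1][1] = 56.0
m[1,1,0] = -46.0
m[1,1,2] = -27.0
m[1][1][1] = 56.0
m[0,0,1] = 65.0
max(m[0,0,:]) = 65.0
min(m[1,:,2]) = -27.0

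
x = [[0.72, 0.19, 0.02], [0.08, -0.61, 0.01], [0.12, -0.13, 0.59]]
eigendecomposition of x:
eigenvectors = [[0.81,  0.13,  0.14],[0.05,  0.00,  -0.98],[0.58,  -0.99,  -0.12]]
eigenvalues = [0.75, 0.57, -0.62]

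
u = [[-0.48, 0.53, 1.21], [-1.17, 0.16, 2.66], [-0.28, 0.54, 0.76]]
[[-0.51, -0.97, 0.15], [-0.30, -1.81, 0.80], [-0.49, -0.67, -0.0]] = u@[[0.03, -0.31, -1.23], [-0.83, -0.28, -0.33], [-0.05, -0.8, -0.22]]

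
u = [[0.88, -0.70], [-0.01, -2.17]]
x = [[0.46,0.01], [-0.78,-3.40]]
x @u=[[0.40, -0.34], [-0.65, 7.92]]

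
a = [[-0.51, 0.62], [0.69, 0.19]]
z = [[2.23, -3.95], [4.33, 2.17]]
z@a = [[-3.86, 0.63], [-0.71, 3.1]]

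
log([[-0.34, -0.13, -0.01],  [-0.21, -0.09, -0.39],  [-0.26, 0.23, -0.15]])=[[-0.62+2.58j, -0.36+0.48j, (0.53+0.71j)], [(0.57+2.14j), (-0.98+0.4j), -1.79+0.59j], [(-1.03+0.59j), 1.44+0.11j, -1.53+0.16j]]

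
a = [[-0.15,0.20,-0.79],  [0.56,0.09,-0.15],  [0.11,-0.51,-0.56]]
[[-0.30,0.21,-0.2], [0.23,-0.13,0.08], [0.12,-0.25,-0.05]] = a@[[0.52, -0.34, 0.2],[-0.34, 0.50, -0.07],[0.20, -0.07, 0.2]]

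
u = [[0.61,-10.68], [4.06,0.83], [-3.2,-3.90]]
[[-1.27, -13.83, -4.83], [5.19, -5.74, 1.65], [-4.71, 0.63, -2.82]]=u @ [[1.24,-1.66,0.31], [0.19,1.2,0.47]]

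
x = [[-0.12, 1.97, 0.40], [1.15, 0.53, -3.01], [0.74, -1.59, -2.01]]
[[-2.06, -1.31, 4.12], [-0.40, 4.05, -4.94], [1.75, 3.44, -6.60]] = x @ [[0.18, -0.57, -0.05],[-1.04, -0.37, 1.70],[0.02, -1.63, 1.92]]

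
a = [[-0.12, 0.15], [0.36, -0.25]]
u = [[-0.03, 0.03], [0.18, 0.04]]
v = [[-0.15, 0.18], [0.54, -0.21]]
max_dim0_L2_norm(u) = 0.18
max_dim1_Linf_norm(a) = 0.36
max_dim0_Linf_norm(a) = 0.36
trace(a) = -0.37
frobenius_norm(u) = 0.19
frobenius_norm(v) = 0.62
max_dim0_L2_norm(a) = 0.38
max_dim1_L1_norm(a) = 0.61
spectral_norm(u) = 0.19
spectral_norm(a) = 0.48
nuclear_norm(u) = 0.22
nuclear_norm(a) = 0.53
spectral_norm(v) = 0.62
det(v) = -0.07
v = a + u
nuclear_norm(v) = 0.72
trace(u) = 0.01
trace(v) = -0.36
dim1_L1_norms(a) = [0.27, 0.61]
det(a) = -0.02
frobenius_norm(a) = 0.48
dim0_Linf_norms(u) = [0.18, 0.04]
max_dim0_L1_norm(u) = 0.21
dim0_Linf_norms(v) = [0.54, 0.21]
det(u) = -0.01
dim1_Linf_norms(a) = [0.15, 0.36]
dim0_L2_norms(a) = [0.38, 0.29]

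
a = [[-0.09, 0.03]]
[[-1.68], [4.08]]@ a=[[0.15, -0.05], [-0.37, 0.12]]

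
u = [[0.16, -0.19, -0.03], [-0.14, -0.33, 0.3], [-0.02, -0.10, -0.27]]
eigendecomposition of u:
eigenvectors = [[0.97+0.00j, -0.28-0.12j, -0.28+0.12j], [(-0.25+0j), -0.80+0.00j, (-0.8-0j)], [(0.01+0j), -0.15-0.49j, -0.15+0.49j]]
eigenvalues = [(0.21+0j), (-0.32+0.16j), (-0.32-0.16j)]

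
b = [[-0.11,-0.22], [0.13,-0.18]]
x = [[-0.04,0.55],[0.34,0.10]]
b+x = [[-0.15,  0.33], [0.47,  -0.08]]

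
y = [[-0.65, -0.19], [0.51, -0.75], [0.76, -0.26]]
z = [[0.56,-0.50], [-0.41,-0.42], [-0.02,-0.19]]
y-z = [[-1.21,0.31], [0.92,-0.33], [0.78,-0.07]]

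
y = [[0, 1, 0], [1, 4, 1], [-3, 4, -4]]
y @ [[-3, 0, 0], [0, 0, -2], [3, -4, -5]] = [[0, 0, -2], [0, -4, -13], [-3, 16, 12]]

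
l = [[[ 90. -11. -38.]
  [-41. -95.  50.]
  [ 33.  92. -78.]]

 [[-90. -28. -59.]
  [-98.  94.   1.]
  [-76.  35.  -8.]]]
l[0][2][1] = 92.0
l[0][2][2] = -78.0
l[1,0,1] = -28.0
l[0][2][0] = 33.0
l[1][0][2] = -59.0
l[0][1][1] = -95.0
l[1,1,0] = -98.0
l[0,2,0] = 33.0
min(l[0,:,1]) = -95.0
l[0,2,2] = -78.0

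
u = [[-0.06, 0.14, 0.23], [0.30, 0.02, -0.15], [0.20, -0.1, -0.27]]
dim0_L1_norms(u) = [0.56, 0.26, 0.65]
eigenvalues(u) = [-0.5, 0.19, -0.01]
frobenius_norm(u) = 0.56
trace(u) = -0.31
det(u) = 0.00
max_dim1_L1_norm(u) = 0.57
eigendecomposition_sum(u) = [[-0.15, 0.08, 0.21], [0.14, -0.08, -0.2], [0.2, -0.11, -0.27]] + [[0.09, 0.06, 0.03], [0.15, 0.1, 0.04], [0.01, 0.00, 0.00]] + [[-0.00, 0.00, -0.00], [0.0, -0.0, 0.00], [-0.0, 0.00, -0.00]]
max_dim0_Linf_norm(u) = 0.3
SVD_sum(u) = [[-0.15, 0.06, 0.17], [0.19, -0.07, -0.22], [0.23, -0.08, -0.25]] + [[0.1,0.08,0.06], [0.11,0.09,0.07], [-0.03,-0.02,-0.02]] + [[-0.00, 0.00, -0.0], [0.0, -0.00, 0.0], [-0.00, 0.0, -0.0]]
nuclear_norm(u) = 0.73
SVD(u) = [[-0.46,-0.66,0.59], [0.58,-0.73,-0.37], [0.67,0.17,0.72]] @ diag([0.5171705043246438, 0.21073622130733236, 0.00499144124483521]) @ [[0.65,-0.23,-0.72], [-0.69,-0.59,-0.42], [-0.33,0.77,-0.54]]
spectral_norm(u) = 0.52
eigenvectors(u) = [[0.52,  -0.51,  0.34], [-0.5,  -0.86,  -0.77], [-0.69,  -0.03,  0.55]]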